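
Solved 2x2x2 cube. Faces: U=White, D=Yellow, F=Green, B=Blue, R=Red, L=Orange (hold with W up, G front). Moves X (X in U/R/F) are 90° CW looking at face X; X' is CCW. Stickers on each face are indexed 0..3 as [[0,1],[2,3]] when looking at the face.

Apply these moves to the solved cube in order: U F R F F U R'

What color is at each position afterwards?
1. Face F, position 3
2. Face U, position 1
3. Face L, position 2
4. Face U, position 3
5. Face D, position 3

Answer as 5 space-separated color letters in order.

Answer: R W O G G

Derivation:
After move 1 (U): U=WWWW F=RRGG R=BBRR B=OOBB L=GGOO
After move 2 (F): F=GRGR U=WWOG R=WBWR D=RBYY L=GYOY
After move 3 (R): R=WWRB U=WROR F=GBGY D=RBYO B=GOWB
After move 4 (F): F=GGYB U=WRYY R=OWRB D=RWYO L=GROB
After move 5 (F): F=YGBG U=WRBR R=YWYB D=ROYO L=GROW
After move 6 (U): U=BWRR F=YWBG R=GOYB B=GRWB L=YGOW
After move 7 (R'): R=OBGY U=BWRG F=YWBR D=RWYG B=OROB
Query 1: F[3] = R
Query 2: U[1] = W
Query 3: L[2] = O
Query 4: U[3] = G
Query 5: D[3] = G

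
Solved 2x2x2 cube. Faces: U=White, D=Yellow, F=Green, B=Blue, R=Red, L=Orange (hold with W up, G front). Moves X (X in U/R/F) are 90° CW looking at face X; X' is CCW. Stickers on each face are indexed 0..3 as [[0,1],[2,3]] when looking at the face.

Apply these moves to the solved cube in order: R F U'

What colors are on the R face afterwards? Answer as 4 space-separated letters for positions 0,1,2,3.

After move 1 (R): R=RRRR U=WGWG F=GYGY D=YBYB B=WBWB
After move 2 (F): F=GGYY U=WGOO R=WRGR D=RRYB L=OYOB
After move 3 (U'): U=GOWO F=OYYY R=GGGR B=WRWB L=WBOB
Query: R face = GGGR

Answer: G G G R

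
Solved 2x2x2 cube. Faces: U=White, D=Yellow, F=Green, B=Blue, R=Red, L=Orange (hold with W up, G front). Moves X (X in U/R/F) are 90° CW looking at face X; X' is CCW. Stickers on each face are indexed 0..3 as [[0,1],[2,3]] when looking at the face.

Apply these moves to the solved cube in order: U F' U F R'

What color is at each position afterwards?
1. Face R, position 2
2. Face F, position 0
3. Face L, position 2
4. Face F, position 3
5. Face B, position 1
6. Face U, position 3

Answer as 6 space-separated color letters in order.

Answer: R R O G W G

Derivation:
After move 1 (U): U=WWWW F=RRGG R=BBRR B=OOBB L=GGOO
After move 2 (F'): F=RGRG U=WWBR R=YBYR D=GOYY L=GWOW
After move 3 (U): U=BWRW F=YBRG R=OOYR B=GWBB L=RGOW
After move 4 (F): F=RYGB U=BWWG R=ROWR D=YOYY L=RGOO
After move 5 (R'): R=ORRW U=BBWG F=RWGG D=YYYB B=YWOB
Query 1: R[2] = R
Query 2: F[0] = R
Query 3: L[2] = O
Query 4: F[3] = G
Query 5: B[1] = W
Query 6: U[3] = G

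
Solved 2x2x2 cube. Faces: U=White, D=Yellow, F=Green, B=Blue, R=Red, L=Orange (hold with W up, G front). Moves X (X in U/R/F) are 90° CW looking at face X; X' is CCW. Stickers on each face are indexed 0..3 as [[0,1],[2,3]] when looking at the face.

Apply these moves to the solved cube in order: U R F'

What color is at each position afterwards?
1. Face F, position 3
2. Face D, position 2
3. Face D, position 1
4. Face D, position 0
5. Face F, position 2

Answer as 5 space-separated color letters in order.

After move 1 (U): U=WWWW F=RRGG R=BBRR B=OOBB L=GGOO
After move 2 (R): R=RBRB U=WRWG F=RYGY D=YBYO B=WOWB
After move 3 (F'): F=YYRG U=WRRR R=BBYB D=GOYO L=GGOW
Query 1: F[3] = G
Query 2: D[2] = Y
Query 3: D[1] = O
Query 4: D[0] = G
Query 5: F[2] = R

Answer: G Y O G R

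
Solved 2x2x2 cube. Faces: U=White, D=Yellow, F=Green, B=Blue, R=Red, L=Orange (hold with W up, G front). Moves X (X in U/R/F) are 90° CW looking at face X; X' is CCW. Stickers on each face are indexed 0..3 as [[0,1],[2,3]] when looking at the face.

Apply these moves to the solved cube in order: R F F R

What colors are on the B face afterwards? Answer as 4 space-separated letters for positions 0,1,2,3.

After move 1 (R): R=RRRR U=WGWG F=GYGY D=YBYB B=WBWB
After move 2 (F): F=GGYY U=WGOO R=WRGR D=RRYB L=OYOB
After move 3 (F): F=YGYG U=WGBY R=OROR D=GWYB L=OROR
After move 4 (R): R=OORR U=WGBG F=YWYB D=GWYW B=YBGB
Query: B face = YBGB

Answer: Y B G B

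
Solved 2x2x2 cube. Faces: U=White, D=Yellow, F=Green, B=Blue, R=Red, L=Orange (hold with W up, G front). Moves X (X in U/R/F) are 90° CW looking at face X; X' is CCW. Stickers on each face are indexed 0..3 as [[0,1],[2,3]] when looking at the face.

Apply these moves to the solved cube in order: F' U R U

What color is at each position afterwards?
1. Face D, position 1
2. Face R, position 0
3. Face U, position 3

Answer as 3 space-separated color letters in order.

After move 1 (F'): F=GGGG U=WWRR R=YRYR D=OOYY L=OWOW
After move 2 (U): U=RWRW F=YRGG R=BBYR B=OWBB L=GGOW
After move 3 (R): R=YBRB U=RRRG F=YOGY D=OBYO B=WWWB
After move 4 (U): U=RRGR F=YBGY R=WWRB B=GGWB L=YOOW
Query 1: D[1] = B
Query 2: R[0] = W
Query 3: U[3] = R

Answer: B W R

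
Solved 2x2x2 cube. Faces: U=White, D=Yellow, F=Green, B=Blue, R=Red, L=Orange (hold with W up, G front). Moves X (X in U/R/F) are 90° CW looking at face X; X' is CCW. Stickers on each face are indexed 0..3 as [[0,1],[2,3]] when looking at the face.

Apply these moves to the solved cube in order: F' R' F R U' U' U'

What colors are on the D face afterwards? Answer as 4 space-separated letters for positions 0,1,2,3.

Answer: Y O Y Y

Derivation:
After move 1 (F'): F=GGGG U=WWRR R=YRYR D=OOYY L=OWOW
After move 2 (R'): R=RRYY U=WBRB F=GWGR D=OGYG B=YBOB
After move 3 (F): F=GGRW U=WBWW R=RRBY D=YRYG L=OOOG
After move 4 (R): R=BRYR U=WGWW F=GRRG D=YOYY B=WBBB
After move 5 (U'): U=GWWW F=OORG R=GRYR B=BRBB L=WBOG
After move 6 (U'): U=WWGW F=WBRG R=OOYR B=GRBB L=BROG
After move 7 (U'): U=WWWG F=BRRG R=WBYR B=OOBB L=GROG
Query: D face = YOYY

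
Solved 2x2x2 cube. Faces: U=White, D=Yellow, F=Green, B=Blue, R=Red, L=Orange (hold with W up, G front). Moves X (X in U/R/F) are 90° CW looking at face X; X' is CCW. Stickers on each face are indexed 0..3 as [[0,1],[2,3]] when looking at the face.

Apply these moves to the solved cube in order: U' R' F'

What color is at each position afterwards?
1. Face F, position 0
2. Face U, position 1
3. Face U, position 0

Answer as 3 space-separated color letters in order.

After move 1 (U'): U=WWWW F=OOGG R=GGRR B=RRBB L=BBOO
After move 2 (R'): R=GRGR U=WBWR F=OWGW D=YOYG B=YRYB
After move 3 (F'): F=WWOG U=WBGG R=ORYR D=BOYG L=BROW
Query 1: F[0] = W
Query 2: U[1] = B
Query 3: U[0] = W

Answer: W B W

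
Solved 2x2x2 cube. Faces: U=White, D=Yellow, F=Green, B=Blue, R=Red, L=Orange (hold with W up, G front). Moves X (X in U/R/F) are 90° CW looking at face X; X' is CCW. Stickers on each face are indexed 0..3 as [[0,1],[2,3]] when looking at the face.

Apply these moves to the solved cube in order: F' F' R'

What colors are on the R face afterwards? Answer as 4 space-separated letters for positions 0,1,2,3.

Answer: R R O O

Derivation:
After move 1 (F'): F=GGGG U=WWRR R=YRYR D=OOYY L=OWOW
After move 2 (F'): F=GGGG U=WWYY R=OROR D=WWYY L=OROR
After move 3 (R'): R=RROO U=WBYB F=GWGY D=WGYG B=YBWB
Query: R face = RROO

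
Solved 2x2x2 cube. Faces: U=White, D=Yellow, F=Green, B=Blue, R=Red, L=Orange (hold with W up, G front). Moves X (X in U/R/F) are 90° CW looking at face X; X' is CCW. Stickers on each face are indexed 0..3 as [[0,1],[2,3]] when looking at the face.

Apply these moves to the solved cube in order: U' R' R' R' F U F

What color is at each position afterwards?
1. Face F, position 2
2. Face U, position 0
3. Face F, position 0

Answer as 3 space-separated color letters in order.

Answer: Y O Y

Derivation:
After move 1 (U'): U=WWWW F=OOGG R=GGRR B=RRBB L=BBOO
After move 2 (R'): R=GRGR U=WBWR F=OWGW D=YOYG B=YRYB
After move 3 (R'): R=RRGG U=WYWY F=OBGR D=YWYW B=GROB
After move 4 (R'): R=RGRG U=WOWG F=OYGY D=YBYR B=WRWB
After move 5 (F): F=GOYY U=WOOB R=WGGG D=RRYR L=BYOB
After move 6 (U): U=OWBO F=WGYY R=WRGG B=BYWB L=GOOB
After move 7 (F): F=YWYG U=OWBO R=BROG D=GWYR L=GROR
Query 1: F[2] = Y
Query 2: U[0] = O
Query 3: F[0] = Y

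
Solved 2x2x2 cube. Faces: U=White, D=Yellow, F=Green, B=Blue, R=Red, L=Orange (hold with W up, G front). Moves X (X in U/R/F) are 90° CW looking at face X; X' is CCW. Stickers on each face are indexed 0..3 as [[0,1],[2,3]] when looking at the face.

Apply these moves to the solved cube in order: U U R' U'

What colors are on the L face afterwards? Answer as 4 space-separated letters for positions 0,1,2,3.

After move 1 (U): U=WWWW F=RRGG R=BBRR B=OOBB L=GGOO
After move 2 (U): U=WWWW F=BBGG R=OORR B=GGBB L=RROO
After move 3 (R'): R=OROR U=WBWG F=BWGW D=YBYG B=YGYB
After move 4 (U'): U=BGWW F=RRGW R=BWOR B=ORYB L=YGOO
Query: L face = YGOO

Answer: Y G O O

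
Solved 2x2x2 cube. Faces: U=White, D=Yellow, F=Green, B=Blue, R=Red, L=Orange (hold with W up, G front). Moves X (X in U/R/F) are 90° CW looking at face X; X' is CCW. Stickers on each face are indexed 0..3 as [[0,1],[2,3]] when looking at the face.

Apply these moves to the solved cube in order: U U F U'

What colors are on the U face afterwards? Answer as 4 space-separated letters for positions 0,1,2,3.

Answer: W R W O

Derivation:
After move 1 (U): U=WWWW F=RRGG R=BBRR B=OOBB L=GGOO
After move 2 (U): U=WWWW F=BBGG R=OORR B=GGBB L=RROO
After move 3 (F): F=GBGB U=WWOR R=WOWR D=ROYY L=RYOY
After move 4 (U'): U=WRWO F=RYGB R=GBWR B=WOBB L=GGOY
Query: U face = WRWO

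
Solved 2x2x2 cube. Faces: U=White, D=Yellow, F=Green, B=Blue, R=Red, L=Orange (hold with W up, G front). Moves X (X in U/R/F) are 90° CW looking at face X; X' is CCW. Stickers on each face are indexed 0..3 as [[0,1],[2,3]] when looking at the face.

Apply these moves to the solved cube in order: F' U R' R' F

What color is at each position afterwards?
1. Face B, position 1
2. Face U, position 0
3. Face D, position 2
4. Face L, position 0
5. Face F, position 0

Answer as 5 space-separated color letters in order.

After move 1 (F'): F=GGGG U=WWRR R=YRYR D=OOYY L=OWOW
After move 2 (U): U=RWRW F=YRGG R=BBYR B=OWBB L=GGOW
After move 3 (R'): R=BRBY U=RBRO F=YWGW D=ORYG B=YWOB
After move 4 (R'): R=RYBB U=RORY F=YBGO D=OWYW B=GWRB
After move 5 (F): F=GYOB U=ROWG R=RYYB D=BRYW L=GOOW
Query 1: B[1] = W
Query 2: U[0] = R
Query 3: D[2] = Y
Query 4: L[0] = G
Query 5: F[0] = G

Answer: W R Y G G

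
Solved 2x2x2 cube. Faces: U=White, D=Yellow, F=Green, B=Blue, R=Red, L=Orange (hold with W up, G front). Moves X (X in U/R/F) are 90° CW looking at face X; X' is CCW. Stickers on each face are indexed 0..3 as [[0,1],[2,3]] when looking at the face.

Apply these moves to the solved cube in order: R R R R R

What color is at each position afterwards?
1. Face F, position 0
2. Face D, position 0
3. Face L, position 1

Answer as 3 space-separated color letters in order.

Answer: G Y O

Derivation:
After move 1 (R): R=RRRR U=WGWG F=GYGY D=YBYB B=WBWB
After move 2 (R): R=RRRR U=WYWY F=GBGB D=YWYW B=GBGB
After move 3 (R): R=RRRR U=WBWB F=GWGW D=YGYG B=YBYB
After move 4 (R): R=RRRR U=WWWW F=GGGG D=YYYY B=BBBB
After move 5 (R): R=RRRR U=WGWG F=GYGY D=YBYB B=WBWB
Query 1: F[0] = G
Query 2: D[0] = Y
Query 3: L[1] = O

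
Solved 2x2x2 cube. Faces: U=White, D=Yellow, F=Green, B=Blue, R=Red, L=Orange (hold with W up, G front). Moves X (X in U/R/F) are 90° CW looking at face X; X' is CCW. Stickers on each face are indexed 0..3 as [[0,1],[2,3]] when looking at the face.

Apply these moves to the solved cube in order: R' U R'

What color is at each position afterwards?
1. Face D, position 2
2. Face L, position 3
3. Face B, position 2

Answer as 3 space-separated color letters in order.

After move 1 (R'): R=RRRR U=WBWB F=GWGW D=YGYG B=YBYB
After move 2 (U): U=WWBB F=RRGW R=YBRR B=OOYB L=GWOO
After move 3 (R'): R=BRYR U=WYBO F=RWGB D=YRYW B=GOGB
Query 1: D[2] = Y
Query 2: L[3] = O
Query 3: B[2] = G

Answer: Y O G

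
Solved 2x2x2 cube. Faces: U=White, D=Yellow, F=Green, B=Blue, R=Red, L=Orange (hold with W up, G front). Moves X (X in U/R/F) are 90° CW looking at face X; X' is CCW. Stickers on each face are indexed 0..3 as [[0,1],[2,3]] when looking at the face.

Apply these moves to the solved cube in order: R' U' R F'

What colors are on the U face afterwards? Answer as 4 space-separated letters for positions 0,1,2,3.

After move 1 (R'): R=RRRR U=WBWB F=GWGW D=YGYG B=YBYB
After move 2 (U'): U=BBWW F=OOGW R=GWRR B=RRYB L=YBOO
After move 3 (R): R=RGRW U=BOWW F=OGGG D=YYYR B=WRBB
After move 4 (F'): F=GGOG U=BORR R=YGYW D=BOYR L=YWOW
Query: U face = BORR

Answer: B O R R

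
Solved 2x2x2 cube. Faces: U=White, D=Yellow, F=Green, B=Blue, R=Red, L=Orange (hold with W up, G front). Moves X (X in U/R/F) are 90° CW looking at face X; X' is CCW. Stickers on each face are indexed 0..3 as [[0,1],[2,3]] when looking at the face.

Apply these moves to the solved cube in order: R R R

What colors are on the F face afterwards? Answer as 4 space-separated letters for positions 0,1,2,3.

After move 1 (R): R=RRRR U=WGWG F=GYGY D=YBYB B=WBWB
After move 2 (R): R=RRRR U=WYWY F=GBGB D=YWYW B=GBGB
After move 3 (R): R=RRRR U=WBWB F=GWGW D=YGYG B=YBYB
Query: F face = GWGW

Answer: G W G W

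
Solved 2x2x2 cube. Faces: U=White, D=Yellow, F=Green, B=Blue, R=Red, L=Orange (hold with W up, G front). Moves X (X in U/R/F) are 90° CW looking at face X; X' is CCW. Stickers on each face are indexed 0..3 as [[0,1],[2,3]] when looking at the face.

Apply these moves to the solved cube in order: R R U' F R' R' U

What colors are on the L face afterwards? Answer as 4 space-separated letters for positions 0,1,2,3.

After move 1 (R): R=RRRR U=WGWG F=GYGY D=YBYB B=WBWB
After move 2 (R): R=RRRR U=WYWY F=GBGB D=YWYW B=GBGB
After move 3 (U'): U=YYWW F=OOGB R=GBRR B=RRGB L=GBOO
After move 4 (F): F=GOBO U=YYOB R=WBWR D=RGYW L=GYOW
After move 5 (R'): R=BRWW U=YGOR F=GYBB D=ROYO B=WRGB
After move 6 (R'): R=RWBW U=YGOW F=GGBR D=RYYB B=OROB
After move 7 (U): U=OYWG F=RWBR R=ORBW B=GYOB L=GGOW
Query: L face = GGOW

Answer: G G O W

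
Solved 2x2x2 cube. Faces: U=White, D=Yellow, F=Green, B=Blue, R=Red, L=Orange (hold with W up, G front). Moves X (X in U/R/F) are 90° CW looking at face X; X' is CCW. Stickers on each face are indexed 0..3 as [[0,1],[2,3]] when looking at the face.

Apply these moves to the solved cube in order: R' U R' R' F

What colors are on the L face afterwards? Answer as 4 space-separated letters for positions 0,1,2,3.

After move 1 (R'): R=RRRR U=WBWB F=GWGW D=YGYG B=YBYB
After move 2 (U): U=WWBB F=RRGW R=YBRR B=OOYB L=GWOO
After move 3 (R'): R=BRYR U=WYBO F=RWGB D=YRYW B=GOGB
After move 4 (R'): R=RRBY U=WGBG F=RYGO D=YWYB B=WORB
After move 5 (F): F=GROY U=WGOW R=BRGY D=BRYB L=GYOW
Query: L face = GYOW

Answer: G Y O W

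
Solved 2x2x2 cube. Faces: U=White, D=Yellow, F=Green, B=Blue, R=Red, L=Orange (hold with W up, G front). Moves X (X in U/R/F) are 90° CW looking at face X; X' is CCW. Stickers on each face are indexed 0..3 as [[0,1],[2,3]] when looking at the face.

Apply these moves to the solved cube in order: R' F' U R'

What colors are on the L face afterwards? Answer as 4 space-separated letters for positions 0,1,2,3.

After move 1 (R'): R=RRRR U=WBWB F=GWGW D=YGYG B=YBYB
After move 2 (F'): F=WWGG U=WBRR R=GRYR D=OOYG L=OBOW
After move 3 (U): U=RWRB F=GRGG R=YBYR B=OBYB L=WWOW
After move 4 (R'): R=BRYY U=RYRO F=GWGB D=ORYG B=GBOB
Query: L face = WWOW

Answer: W W O W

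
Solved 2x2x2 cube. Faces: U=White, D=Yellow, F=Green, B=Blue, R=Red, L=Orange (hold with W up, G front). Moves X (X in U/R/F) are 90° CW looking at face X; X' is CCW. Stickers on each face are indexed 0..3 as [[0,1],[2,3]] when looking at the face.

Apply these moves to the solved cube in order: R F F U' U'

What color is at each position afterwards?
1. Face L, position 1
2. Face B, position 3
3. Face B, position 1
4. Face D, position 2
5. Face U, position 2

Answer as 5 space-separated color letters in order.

After move 1 (R): R=RRRR U=WGWG F=GYGY D=YBYB B=WBWB
After move 2 (F): F=GGYY U=WGOO R=WRGR D=RRYB L=OYOB
After move 3 (F): F=YGYG U=WGBY R=OROR D=GWYB L=OROR
After move 4 (U'): U=GYWB F=ORYG R=YGOR B=ORWB L=WBOR
After move 5 (U'): U=YBGW F=WBYG R=OROR B=YGWB L=OROR
Query 1: L[1] = R
Query 2: B[3] = B
Query 3: B[1] = G
Query 4: D[2] = Y
Query 5: U[2] = G

Answer: R B G Y G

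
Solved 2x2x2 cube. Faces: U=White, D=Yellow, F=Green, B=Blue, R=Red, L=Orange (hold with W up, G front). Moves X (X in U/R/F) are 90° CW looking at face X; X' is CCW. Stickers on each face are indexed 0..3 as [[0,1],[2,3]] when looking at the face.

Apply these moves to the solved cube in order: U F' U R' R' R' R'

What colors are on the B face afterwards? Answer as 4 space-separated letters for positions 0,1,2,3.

Answer: G W B B

Derivation:
After move 1 (U): U=WWWW F=RRGG R=BBRR B=OOBB L=GGOO
After move 2 (F'): F=RGRG U=WWBR R=YBYR D=GOYY L=GWOW
After move 3 (U): U=BWRW F=YBRG R=OOYR B=GWBB L=RGOW
After move 4 (R'): R=OROY U=BBRG F=YWRW D=GBYG B=YWOB
After move 5 (R'): R=RYOO U=BORY F=YBRG D=GWYW B=GWBB
After move 6 (R'): R=YORO U=BBRG F=YORY D=GBYG B=WWWB
After move 7 (R'): R=OOYR U=BWRW F=YBRG D=GOYY B=GWBB
Query: B face = GWBB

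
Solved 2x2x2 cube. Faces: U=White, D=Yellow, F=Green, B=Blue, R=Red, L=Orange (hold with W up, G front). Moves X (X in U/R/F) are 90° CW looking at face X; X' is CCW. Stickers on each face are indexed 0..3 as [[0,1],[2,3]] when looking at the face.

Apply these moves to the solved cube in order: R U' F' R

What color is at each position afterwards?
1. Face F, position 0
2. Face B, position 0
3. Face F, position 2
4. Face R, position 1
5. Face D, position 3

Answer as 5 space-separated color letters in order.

After move 1 (R): R=RRRR U=WGWG F=GYGY D=YBYB B=WBWB
After move 2 (U'): U=GGWW F=OOGY R=GYRR B=RRWB L=WBOO
After move 3 (F'): F=OYOG U=GGGR R=BYYR D=BOYB L=WWOW
After move 4 (R): R=YBRY U=GYGG F=OOOB D=BWYR B=RRGB
Query 1: F[0] = O
Query 2: B[0] = R
Query 3: F[2] = O
Query 4: R[1] = B
Query 5: D[3] = R

Answer: O R O B R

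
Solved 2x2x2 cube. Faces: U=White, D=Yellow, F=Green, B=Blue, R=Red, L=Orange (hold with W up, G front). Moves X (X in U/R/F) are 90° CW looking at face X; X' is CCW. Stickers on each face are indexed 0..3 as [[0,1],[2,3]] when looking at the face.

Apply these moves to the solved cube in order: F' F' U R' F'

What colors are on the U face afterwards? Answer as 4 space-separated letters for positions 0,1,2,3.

After move 1 (F'): F=GGGG U=WWRR R=YRYR D=OOYY L=OWOW
After move 2 (F'): F=GGGG U=WWYY R=OROR D=WWYY L=OROR
After move 3 (U): U=YWYW F=ORGG R=BBOR B=ORBB L=GGOR
After move 4 (R'): R=BRBO U=YBYO F=OWGW D=WRYG B=YRWB
After move 5 (F'): F=WWOG U=YBBB R=RRWO D=GRYG L=GOOY
Query: U face = YBBB

Answer: Y B B B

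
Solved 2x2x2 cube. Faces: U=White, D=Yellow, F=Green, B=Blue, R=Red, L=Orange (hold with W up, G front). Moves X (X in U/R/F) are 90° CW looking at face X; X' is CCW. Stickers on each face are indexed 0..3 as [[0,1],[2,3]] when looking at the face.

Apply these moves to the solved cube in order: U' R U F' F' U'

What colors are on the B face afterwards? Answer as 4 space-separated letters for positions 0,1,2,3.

Answer: O R W B

Derivation:
After move 1 (U'): U=WWWW F=OOGG R=GGRR B=RRBB L=BBOO
After move 2 (R): R=RGRG U=WOWG F=OYGY D=YBYR B=WRWB
After move 3 (U): U=WWGO F=RGGY R=WRRG B=BBWB L=OYOO
After move 4 (F'): F=GYRG U=WWWR R=BRYG D=YOYR L=OOOG
After move 5 (F'): F=YGGR U=WWBY R=ORYG D=OGYR L=OROW
After move 6 (U'): U=WYWB F=ORGR R=YGYG B=ORWB L=BBOW
Query: B face = ORWB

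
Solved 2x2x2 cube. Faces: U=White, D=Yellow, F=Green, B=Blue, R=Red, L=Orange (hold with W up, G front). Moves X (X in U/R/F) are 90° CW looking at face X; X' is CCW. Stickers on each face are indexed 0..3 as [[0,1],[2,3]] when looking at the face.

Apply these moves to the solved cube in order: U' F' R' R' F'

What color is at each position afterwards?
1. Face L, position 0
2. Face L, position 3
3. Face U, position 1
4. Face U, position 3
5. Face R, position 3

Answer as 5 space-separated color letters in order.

After move 1 (U'): U=WWWW F=OOGG R=GGRR B=RRBB L=BBOO
After move 2 (F'): F=OGOG U=WWGR R=YGYR D=BOYY L=BWOW
After move 3 (R'): R=GRYY U=WBGR F=OWOR D=BGYG B=YROB
After move 4 (R'): R=RYGY U=WOGY F=OBOR D=BWYR B=GRGB
After move 5 (F'): F=BROO U=WORG R=WYBY D=WWYR L=BYOG
Query 1: L[0] = B
Query 2: L[3] = G
Query 3: U[1] = O
Query 4: U[3] = G
Query 5: R[3] = Y

Answer: B G O G Y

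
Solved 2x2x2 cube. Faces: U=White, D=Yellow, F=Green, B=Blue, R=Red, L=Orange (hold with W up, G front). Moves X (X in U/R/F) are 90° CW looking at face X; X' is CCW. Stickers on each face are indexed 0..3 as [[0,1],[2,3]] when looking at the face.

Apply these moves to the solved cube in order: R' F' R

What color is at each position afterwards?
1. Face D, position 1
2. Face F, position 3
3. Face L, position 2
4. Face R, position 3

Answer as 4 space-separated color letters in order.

Answer: Y G O R

Derivation:
After move 1 (R'): R=RRRR U=WBWB F=GWGW D=YGYG B=YBYB
After move 2 (F'): F=WWGG U=WBRR R=GRYR D=OOYG L=OBOW
After move 3 (R): R=YGRR U=WWRG F=WOGG D=OYYY B=RBBB
Query 1: D[1] = Y
Query 2: F[3] = G
Query 3: L[2] = O
Query 4: R[3] = R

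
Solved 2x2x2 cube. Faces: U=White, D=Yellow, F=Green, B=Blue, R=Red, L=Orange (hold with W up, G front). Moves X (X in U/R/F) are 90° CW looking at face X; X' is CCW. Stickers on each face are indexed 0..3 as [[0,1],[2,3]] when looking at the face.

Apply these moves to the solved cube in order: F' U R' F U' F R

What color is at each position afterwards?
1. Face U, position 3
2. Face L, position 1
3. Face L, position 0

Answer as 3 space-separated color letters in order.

After move 1 (F'): F=GGGG U=WWRR R=YRYR D=OOYY L=OWOW
After move 2 (U): U=RWRW F=YRGG R=BBYR B=OWBB L=GGOW
After move 3 (R'): R=BRBY U=RBRO F=YWGW D=ORYG B=YWOB
After move 4 (F): F=GYWW U=RBWG R=RROY D=BBYG L=GOOR
After move 5 (U'): U=BGRW F=GOWW R=GYOY B=RROB L=YWOR
After move 6 (F): F=WGWO U=BGRW R=RYWY D=OGYG L=YBOB
After move 7 (R): R=WRYY U=BGRO F=WGWG D=OOYR B=WRGB
Query 1: U[3] = O
Query 2: L[1] = B
Query 3: L[0] = Y

Answer: O B Y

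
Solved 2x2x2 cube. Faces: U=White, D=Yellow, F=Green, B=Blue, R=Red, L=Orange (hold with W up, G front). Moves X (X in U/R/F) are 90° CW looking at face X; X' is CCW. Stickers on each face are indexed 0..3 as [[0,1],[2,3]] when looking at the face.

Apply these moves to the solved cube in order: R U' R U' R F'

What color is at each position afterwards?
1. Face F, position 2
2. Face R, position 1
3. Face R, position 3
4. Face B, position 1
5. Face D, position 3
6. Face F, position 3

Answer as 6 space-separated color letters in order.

Answer: W O B G R G

Derivation:
After move 1 (R): R=RRRR U=WGWG F=GYGY D=YBYB B=WBWB
After move 2 (U'): U=GGWW F=OOGY R=GYRR B=RRWB L=WBOO
After move 3 (R): R=RGRY U=GOWY F=OBGB D=YWYR B=WRGB
After move 4 (U'): U=OYGW F=WBGB R=OBRY B=RGGB L=WROO
After move 5 (R): R=ROYB U=OBGB F=WWGR D=YGYR B=WGYB
After move 6 (F'): F=WRWG U=OBRY R=GOYB D=ROYR L=WBOG
Query 1: F[2] = W
Query 2: R[1] = O
Query 3: R[3] = B
Query 4: B[1] = G
Query 5: D[3] = R
Query 6: F[3] = G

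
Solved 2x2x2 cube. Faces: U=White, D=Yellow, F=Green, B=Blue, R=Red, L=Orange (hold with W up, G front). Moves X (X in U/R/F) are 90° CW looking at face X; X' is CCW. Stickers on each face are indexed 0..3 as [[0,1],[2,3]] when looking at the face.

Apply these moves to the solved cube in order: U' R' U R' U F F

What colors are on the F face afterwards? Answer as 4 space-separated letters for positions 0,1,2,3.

After move 1 (U'): U=WWWW F=OOGG R=GGRR B=RRBB L=BBOO
After move 2 (R'): R=GRGR U=WBWR F=OWGW D=YOYG B=YRYB
After move 3 (U): U=WWRB F=GRGW R=YRGR B=BBYB L=OWOO
After move 4 (R'): R=RRYG U=WYRB F=GWGB D=YRYW B=GBOB
After move 5 (U): U=RWBY F=RRGB R=GBYG B=OWOB L=GWOO
After move 6 (F): F=GRBR U=RWOW R=BBYG D=YGYW L=GYOR
After move 7 (F): F=BGRR U=RWRY R=OBWG D=YBYW L=GYOG
Query: F face = BGRR

Answer: B G R R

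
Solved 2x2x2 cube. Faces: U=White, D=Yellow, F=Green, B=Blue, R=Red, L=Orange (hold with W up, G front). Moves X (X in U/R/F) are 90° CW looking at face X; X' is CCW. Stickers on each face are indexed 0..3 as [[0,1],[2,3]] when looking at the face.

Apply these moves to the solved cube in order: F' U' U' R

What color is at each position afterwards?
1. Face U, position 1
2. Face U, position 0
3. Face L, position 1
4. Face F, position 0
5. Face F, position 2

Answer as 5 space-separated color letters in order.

After move 1 (F'): F=GGGG U=WWRR R=YRYR D=OOYY L=OWOW
After move 2 (U'): U=WRWR F=OWGG R=GGYR B=YRBB L=BBOW
After move 3 (U'): U=RRWW F=BBGG R=OWYR B=GGBB L=YROW
After move 4 (R): R=YORW U=RBWG F=BOGY D=OBYG B=WGRB
Query 1: U[1] = B
Query 2: U[0] = R
Query 3: L[1] = R
Query 4: F[0] = B
Query 5: F[2] = G

Answer: B R R B G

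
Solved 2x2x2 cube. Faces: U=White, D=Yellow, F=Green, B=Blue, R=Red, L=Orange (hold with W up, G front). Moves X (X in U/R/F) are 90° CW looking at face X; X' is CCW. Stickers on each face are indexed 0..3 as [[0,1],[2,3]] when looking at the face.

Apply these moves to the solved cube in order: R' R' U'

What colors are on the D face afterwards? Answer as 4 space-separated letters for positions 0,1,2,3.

Answer: Y W Y W

Derivation:
After move 1 (R'): R=RRRR U=WBWB F=GWGW D=YGYG B=YBYB
After move 2 (R'): R=RRRR U=WYWY F=GBGB D=YWYW B=GBGB
After move 3 (U'): U=YYWW F=OOGB R=GBRR B=RRGB L=GBOO
Query: D face = YWYW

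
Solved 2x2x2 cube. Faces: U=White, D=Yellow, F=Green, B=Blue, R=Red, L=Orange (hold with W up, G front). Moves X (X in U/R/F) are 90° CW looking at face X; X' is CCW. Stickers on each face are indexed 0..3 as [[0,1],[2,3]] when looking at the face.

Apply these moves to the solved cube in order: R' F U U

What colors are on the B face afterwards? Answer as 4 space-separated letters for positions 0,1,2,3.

After move 1 (R'): R=RRRR U=WBWB F=GWGW D=YGYG B=YBYB
After move 2 (F): F=GGWW U=WBOO R=WRBR D=RRYG L=OYOG
After move 3 (U): U=OWOB F=WRWW R=YBBR B=OYYB L=GGOG
After move 4 (U): U=OOBW F=YBWW R=OYBR B=GGYB L=WROG
Query: B face = GGYB

Answer: G G Y B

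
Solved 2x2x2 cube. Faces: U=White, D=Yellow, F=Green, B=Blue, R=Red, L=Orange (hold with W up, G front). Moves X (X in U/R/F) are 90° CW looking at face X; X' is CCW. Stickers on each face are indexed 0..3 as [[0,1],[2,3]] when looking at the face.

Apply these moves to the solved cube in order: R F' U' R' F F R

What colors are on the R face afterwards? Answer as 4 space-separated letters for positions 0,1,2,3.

Answer: B W Y R

Derivation:
After move 1 (R): R=RRRR U=WGWG F=GYGY D=YBYB B=WBWB
After move 2 (F'): F=YYGG U=WGRR R=BRYR D=OOYB L=OGOW
After move 3 (U'): U=GRWR F=OGGG R=YYYR B=BRWB L=WBOW
After move 4 (R'): R=YRYY U=GWWB F=ORGR D=OGYG B=BROB
After move 5 (F): F=GORR U=GWWB R=WRBY D=YYYG L=WOOG
After move 6 (F): F=RGRO U=GWGO R=WRBY D=BWYG L=WYOY
After move 7 (R): R=BWYR U=GGGO F=RWRG D=BOYB B=ORWB
Query: R face = BWYR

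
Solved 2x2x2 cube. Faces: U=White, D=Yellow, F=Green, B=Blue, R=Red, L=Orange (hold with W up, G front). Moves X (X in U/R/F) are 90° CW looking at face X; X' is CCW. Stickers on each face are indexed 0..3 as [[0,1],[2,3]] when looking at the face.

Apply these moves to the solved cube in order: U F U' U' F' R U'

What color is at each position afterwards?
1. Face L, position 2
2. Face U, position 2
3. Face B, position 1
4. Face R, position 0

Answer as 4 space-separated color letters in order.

After move 1 (U): U=WWWW F=RRGG R=BBRR B=OOBB L=GGOO
After move 2 (F): F=GRGR U=WWOG R=WBWR D=RBYY L=GYOY
After move 3 (U'): U=WGWO F=GYGR R=GRWR B=WBBB L=OOOY
After move 4 (U'): U=GOWW F=OOGR R=GYWR B=GRBB L=WBOY
After move 5 (F'): F=OROG U=GOGW R=BYRR D=BYYY L=WWOW
After move 6 (R): R=RBRY U=GRGG F=OYOY D=BBYG B=WROB
After move 7 (U'): U=RGGG F=WWOY R=OYRY B=RBOB L=WROW
Query 1: L[2] = O
Query 2: U[2] = G
Query 3: B[1] = B
Query 4: R[0] = O

Answer: O G B O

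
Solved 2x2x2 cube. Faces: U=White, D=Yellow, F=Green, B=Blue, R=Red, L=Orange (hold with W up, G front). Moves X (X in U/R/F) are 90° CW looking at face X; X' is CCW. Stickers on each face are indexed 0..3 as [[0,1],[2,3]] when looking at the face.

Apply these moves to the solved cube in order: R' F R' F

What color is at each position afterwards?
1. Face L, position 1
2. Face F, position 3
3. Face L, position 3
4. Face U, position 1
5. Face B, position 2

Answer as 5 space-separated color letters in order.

After move 1 (R'): R=RRRR U=WBWB F=GWGW D=YGYG B=YBYB
After move 2 (F): F=GGWW U=WBOO R=WRBR D=RRYG L=OYOG
After move 3 (R'): R=RRWB U=WYOY F=GBWO D=RGYW B=GBRB
After move 4 (F): F=WGOB U=WYGY R=ORYB D=WRYW L=OROG
Query 1: L[1] = R
Query 2: F[3] = B
Query 3: L[3] = G
Query 4: U[1] = Y
Query 5: B[2] = R

Answer: R B G Y R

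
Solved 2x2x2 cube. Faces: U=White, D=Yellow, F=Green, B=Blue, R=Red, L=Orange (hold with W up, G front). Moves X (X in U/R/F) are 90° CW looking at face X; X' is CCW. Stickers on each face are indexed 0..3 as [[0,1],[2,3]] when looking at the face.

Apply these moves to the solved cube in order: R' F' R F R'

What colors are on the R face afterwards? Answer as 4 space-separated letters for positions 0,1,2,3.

Answer: G R R G

Derivation:
After move 1 (R'): R=RRRR U=WBWB F=GWGW D=YGYG B=YBYB
After move 2 (F'): F=WWGG U=WBRR R=GRYR D=OOYG L=OBOW
After move 3 (R): R=YGRR U=WWRG F=WOGG D=OYYY B=RBBB
After move 4 (F): F=GWGO U=WWWB R=RGGR D=RYYY L=OOOY
After move 5 (R'): R=GRRG U=WBWR F=GWGB D=RWYO B=YBYB
Query: R face = GRRG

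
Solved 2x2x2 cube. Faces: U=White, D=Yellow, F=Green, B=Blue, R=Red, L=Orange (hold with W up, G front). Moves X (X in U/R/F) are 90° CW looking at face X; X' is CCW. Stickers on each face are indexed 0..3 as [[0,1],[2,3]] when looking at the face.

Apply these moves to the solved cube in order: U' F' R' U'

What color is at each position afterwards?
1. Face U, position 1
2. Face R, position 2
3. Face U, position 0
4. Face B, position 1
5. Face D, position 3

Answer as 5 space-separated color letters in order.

After move 1 (U'): U=WWWW F=OOGG R=GGRR B=RRBB L=BBOO
After move 2 (F'): F=OGOG U=WWGR R=YGYR D=BOYY L=BWOW
After move 3 (R'): R=GRYY U=WBGR F=OWOR D=BGYG B=YROB
After move 4 (U'): U=BRWG F=BWOR R=OWYY B=GROB L=YROW
Query 1: U[1] = R
Query 2: R[2] = Y
Query 3: U[0] = B
Query 4: B[1] = R
Query 5: D[3] = G

Answer: R Y B R G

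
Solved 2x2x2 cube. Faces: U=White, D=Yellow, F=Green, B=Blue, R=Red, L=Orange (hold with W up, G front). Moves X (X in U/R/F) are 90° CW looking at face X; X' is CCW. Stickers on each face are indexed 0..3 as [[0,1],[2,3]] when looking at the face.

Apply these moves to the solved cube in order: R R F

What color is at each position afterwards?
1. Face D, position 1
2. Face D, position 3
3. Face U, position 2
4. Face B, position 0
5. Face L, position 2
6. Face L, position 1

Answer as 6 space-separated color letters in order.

After move 1 (R): R=RRRR U=WGWG F=GYGY D=YBYB B=WBWB
After move 2 (R): R=RRRR U=WYWY F=GBGB D=YWYW B=GBGB
After move 3 (F): F=GGBB U=WYOO R=WRYR D=RRYW L=OYOW
Query 1: D[1] = R
Query 2: D[3] = W
Query 3: U[2] = O
Query 4: B[0] = G
Query 5: L[2] = O
Query 6: L[1] = Y

Answer: R W O G O Y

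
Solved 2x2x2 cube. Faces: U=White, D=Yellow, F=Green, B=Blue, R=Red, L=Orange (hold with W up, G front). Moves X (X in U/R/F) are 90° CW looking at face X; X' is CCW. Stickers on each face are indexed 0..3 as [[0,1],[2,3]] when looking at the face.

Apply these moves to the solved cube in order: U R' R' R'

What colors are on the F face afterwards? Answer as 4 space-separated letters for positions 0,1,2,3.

After move 1 (U): U=WWWW F=RRGG R=BBRR B=OOBB L=GGOO
After move 2 (R'): R=BRBR U=WBWO F=RWGW D=YRYG B=YOYB
After move 3 (R'): R=RRBB U=WYWY F=RBGO D=YWYW B=GORB
After move 4 (R'): R=RBRB U=WRWG F=RYGY D=YBYO B=WOWB
Query: F face = RYGY

Answer: R Y G Y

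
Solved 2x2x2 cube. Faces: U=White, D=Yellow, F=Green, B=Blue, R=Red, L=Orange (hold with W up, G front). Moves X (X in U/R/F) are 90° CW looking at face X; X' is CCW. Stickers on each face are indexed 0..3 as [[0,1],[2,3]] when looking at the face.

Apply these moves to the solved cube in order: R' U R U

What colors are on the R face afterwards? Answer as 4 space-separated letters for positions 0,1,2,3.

After move 1 (R'): R=RRRR U=WBWB F=GWGW D=YGYG B=YBYB
After move 2 (U): U=WWBB F=RRGW R=YBRR B=OOYB L=GWOO
After move 3 (R): R=RYRB U=WRBW F=RGGG D=YYYO B=BOWB
After move 4 (U): U=BWWR F=RYGG R=BORB B=GWWB L=RGOO
Query: R face = BORB

Answer: B O R B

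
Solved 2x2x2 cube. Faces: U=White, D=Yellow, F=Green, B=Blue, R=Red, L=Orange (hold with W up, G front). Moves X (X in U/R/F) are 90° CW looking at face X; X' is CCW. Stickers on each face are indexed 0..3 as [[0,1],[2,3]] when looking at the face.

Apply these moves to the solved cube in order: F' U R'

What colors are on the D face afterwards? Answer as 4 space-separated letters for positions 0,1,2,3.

After move 1 (F'): F=GGGG U=WWRR R=YRYR D=OOYY L=OWOW
After move 2 (U): U=RWRW F=YRGG R=BBYR B=OWBB L=GGOW
After move 3 (R'): R=BRBY U=RBRO F=YWGW D=ORYG B=YWOB
Query: D face = ORYG

Answer: O R Y G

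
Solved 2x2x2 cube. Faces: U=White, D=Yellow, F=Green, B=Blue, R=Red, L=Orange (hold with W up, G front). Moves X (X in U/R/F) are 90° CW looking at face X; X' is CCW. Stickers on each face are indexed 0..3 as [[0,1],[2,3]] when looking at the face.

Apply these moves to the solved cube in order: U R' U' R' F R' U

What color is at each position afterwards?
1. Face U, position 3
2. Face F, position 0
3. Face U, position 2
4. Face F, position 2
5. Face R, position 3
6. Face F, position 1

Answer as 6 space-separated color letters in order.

Answer: R R G W B B

Derivation:
After move 1 (U): U=WWWW F=RRGG R=BBRR B=OOBB L=GGOO
After move 2 (R'): R=BRBR U=WBWO F=RWGW D=YRYG B=YOYB
After move 3 (U'): U=BOWW F=GGGW R=RWBR B=BRYB L=YOOO
After move 4 (R'): R=WRRB U=BYWB F=GOGW D=YGYW B=GRRB
After move 5 (F): F=GGWO U=BYOO R=WRBB D=RWYW L=YYOG
After move 6 (R'): R=RBWB U=BROG F=GYWO D=RGYO B=WRWB
After move 7 (U): U=OBGR F=RBWO R=WRWB B=YYWB L=GYOG
Query 1: U[3] = R
Query 2: F[0] = R
Query 3: U[2] = G
Query 4: F[2] = W
Query 5: R[3] = B
Query 6: F[1] = B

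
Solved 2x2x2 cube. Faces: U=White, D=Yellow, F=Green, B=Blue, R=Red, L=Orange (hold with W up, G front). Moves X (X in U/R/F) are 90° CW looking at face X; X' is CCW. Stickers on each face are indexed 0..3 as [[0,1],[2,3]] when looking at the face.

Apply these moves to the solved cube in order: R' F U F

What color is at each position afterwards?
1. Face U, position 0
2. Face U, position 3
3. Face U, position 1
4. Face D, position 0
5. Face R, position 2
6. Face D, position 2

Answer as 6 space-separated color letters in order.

After move 1 (R'): R=RRRR U=WBWB F=GWGW D=YGYG B=YBYB
After move 2 (F): F=GGWW U=WBOO R=WRBR D=RRYG L=OYOG
After move 3 (U): U=OWOB F=WRWW R=YBBR B=OYYB L=GGOG
After move 4 (F): F=WWWR U=OWGG R=OBBR D=BYYG L=GROR
Query 1: U[0] = O
Query 2: U[3] = G
Query 3: U[1] = W
Query 4: D[0] = B
Query 5: R[2] = B
Query 6: D[2] = Y

Answer: O G W B B Y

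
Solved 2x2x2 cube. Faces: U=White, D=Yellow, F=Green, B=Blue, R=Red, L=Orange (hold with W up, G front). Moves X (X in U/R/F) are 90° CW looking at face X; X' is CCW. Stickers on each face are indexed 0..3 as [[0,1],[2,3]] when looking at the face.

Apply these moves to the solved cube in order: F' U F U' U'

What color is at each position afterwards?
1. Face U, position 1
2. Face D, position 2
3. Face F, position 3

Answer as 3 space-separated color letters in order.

After move 1 (F'): F=GGGG U=WWRR R=YRYR D=OOYY L=OWOW
After move 2 (U): U=RWRW F=YRGG R=BBYR B=OWBB L=GGOW
After move 3 (F): F=GYGR U=RWWG R=RBWR D=YBYY L=GOOO
After move 4 (U'): U=WGRW F=GOGR R=GYWR B=RBBB L=OWOO
After move 5 (U'): U=GWWR F=OWGR R=GOWR B=GYBB L=RBOO
Query 1: U[1] = W
Query 2: D[2] = Y
Query 3: F[3] = R

Answer: W Y R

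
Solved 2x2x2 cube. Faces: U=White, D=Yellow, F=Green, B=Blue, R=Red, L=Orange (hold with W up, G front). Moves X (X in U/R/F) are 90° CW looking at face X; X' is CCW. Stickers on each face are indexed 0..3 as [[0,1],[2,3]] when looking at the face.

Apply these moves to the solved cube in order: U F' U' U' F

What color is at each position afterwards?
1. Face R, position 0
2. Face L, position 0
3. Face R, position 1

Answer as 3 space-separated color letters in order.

After move 1 (U): U=WWWW F=RRGG R=BBRR B=OOBB L=GGOO
After move 2 (F'): F=RGRG U=WWBR R=YBYR D=GOYY L=GWOW
After move 3 (U'): U=WRWB F=GWRG R=RGYR B=YBBB L=OOOW
After move 4 (U'): U=RBWW F=OORG R=GWYR B=RGBB L=YBOW
After move 5 (F): F=ROGO U=RBWB R=WWWR D=YGYY L=YGOO
Query 1: R[0] = W
Query 2: L[0] = Y
Query 3: R[1] = W

Answer: W Y W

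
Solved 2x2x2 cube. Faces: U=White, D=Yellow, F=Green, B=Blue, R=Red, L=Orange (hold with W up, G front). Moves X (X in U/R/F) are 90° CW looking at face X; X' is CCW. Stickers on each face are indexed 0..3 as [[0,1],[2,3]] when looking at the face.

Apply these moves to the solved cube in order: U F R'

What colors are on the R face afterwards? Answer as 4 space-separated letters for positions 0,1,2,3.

Answer: B R W W

Derivation:
After move 1 (U): U=WWWW F=RRGG R=BBRR B=OOBB L=GGOO
After move 2 (F): F=GRGR U=WWOG R=WBWR D=RBYY L=GYOY
After move 3 (R'): R=BRWW U=WBOO F=GWGG D=RRYR B=YOBB
Query: R face = BRWW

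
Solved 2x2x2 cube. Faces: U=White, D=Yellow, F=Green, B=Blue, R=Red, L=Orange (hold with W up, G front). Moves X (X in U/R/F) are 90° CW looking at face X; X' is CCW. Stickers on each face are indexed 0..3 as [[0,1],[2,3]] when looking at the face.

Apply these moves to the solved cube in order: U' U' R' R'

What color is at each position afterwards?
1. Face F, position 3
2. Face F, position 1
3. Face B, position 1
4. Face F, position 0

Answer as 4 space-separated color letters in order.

After move 1 (U'): U=WWWW F=OOGG R=GGRR B=RRBB L=BBOO
After move 2 (U'): U=WWWW F=BBGG R=OORR B=GGBB L=RROO
After move 3 (R'): R=OROR U=WBWG F=BWGW D=YBYG B=YGYB
After move 4 (R'): R=RROO U=WYWY F=BBGG D=YWYW B=GGBB
Query 1: F[3] = G
Query 2: F[1] = B
Query 3: B[1] = G
Query 4: F[0] = B

Answer: G B G B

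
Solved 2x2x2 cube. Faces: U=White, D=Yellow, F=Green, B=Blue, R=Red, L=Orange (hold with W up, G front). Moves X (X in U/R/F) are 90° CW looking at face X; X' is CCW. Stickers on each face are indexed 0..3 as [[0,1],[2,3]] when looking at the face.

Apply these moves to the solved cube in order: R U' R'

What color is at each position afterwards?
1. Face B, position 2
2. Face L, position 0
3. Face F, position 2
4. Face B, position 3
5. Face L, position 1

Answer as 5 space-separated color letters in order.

After move 1 (R): R=RRRR U=WGWG F=GYGY D=YBYB B=WBWB
After move 2 (U'): U=GGWW F=OOGY R=GYRR B=RRWB L=WBOO
After move 3 (R'): R=YRGR U=GWWR F=OGGW D=YOYY B=BRBB
Query 1: B[2] = B
Query 2: L[0] = W
Query 3: F[2] = G
Query 4: B[3] = B
Query 5: L[1] = B

Answer: B W G B B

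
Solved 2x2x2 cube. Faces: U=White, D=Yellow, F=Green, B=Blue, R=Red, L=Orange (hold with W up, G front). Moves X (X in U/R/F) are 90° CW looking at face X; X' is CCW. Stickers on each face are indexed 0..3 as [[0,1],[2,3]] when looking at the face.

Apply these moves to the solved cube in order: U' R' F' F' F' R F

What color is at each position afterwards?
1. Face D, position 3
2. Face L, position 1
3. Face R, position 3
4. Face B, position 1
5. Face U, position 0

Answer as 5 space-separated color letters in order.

Answer: Y G R R W

Derivation:
After move 1 (U'): U=WWWW F=OOGG R=GGRR B=RRBB L=BBOO
After move 2 (R'): R=GRGR U=WBWR F=OWGW D=YOYG B=YRYB
After move 3 (F'): F=WWOG U=WBGG R=ORYR D=BOYG L=BROW
After move 4 (F'): F=WGWO U=WBOY R=ORBR D=RWYG L=BGOG
After move 5 (F'): F=GOWW U=WBOB R=WRRR D=GGYG L=BYOO
After move 6 (R): R=RWRR U=WOOW F=GGWG D=GYYY B=BRBB
After move 7 (F): F=WGGG U=WOOY R=OWWR D=RRYY L=BGOY
Query 1: D[3] = Y
Query 2: L[1] = G
Query 3: R[3] = R
Query 4: B[1] = R
Query 5: U[0] = W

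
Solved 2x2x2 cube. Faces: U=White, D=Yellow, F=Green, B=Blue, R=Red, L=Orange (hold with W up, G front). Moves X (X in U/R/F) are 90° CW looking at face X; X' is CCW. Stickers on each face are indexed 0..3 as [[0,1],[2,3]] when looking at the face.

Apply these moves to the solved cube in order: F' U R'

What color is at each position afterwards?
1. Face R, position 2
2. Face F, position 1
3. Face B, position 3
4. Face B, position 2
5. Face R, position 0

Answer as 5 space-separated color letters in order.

After move 1 (F'): F=GGGG U=WWRR R=YRYR D=OOYY L=OWOW
After move 2 (U): U=RWRW F=YRGG R=BBYR B=OWBB L=GGOW
After move 3 (R'): R=BRBY U=RBRO F=YWGW D=ORYG B=YWOB
Query 1: R[2] = B
Query 2: F[1] = W
Query 3: B[3] = B
Query 4: B[2] = O
Query 5: R[0] = B

Answer: B W B O B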